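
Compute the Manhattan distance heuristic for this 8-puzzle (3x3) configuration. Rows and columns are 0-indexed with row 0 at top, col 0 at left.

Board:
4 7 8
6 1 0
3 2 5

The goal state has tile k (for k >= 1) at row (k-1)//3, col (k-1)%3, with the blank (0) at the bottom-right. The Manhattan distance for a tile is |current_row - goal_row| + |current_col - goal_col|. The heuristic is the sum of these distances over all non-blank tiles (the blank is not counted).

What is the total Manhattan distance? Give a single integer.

Answer: 19

Derivation:
Tile 4: (0,0)->(1,0) = 1
Tile 7: (0,1)->(2,0) = 3
Tile 8: (0,2)->(2,1) = 3
Tile 6: (1,0)->(1,2) = 2
Tile 1: (1,1)->(0,0) = 2
Tile 3: (2,0)->(0,2) = 4
Tile 2: (2,1)->(0,1) = 2
Tile 5: (2,2)->(1,1) = 2
Sum: 1 + 3 + 3 + 2 + 2 + 4 + 2 + 2 = 19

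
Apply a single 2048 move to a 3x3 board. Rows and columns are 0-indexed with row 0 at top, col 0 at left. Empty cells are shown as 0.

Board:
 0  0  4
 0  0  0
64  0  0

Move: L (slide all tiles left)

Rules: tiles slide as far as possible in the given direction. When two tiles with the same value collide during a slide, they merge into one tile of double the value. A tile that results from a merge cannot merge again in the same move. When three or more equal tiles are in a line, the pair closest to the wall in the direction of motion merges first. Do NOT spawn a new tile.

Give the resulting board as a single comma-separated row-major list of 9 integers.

Slide left:
row 0: [0, 0, 4] -> [4, 0, 0]
row 1: [0, 0, 0] -> [0, 0, 0]
row 2: [64, 0, 0] -> [64, 0, 0]

Answer: 4, 0, 0, 0, 0, 0, 64, 0, 0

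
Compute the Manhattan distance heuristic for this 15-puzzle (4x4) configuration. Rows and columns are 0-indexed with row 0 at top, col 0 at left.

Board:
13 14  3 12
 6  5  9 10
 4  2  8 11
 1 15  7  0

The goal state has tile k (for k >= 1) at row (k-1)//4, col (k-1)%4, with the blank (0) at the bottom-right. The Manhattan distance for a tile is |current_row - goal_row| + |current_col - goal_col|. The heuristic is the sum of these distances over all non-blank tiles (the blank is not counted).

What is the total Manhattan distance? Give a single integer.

Tile 13: at (0,0), goal (3,0), distance |0-3|+|0-0| = 3
Tile 14: at (0,1), goal (3,1), distance |0-3|+|1-1| = 3
Tile 3: at (0,2), goal (0,2), distance |0-0|+|2-2| = 0
Tile 12: at (0,3), goal (2,3), distance |0-2|+|3-3| = 2
Tile 6: at (1,0), goal (1,1), distance |1-1|+|0-1| = 1
Tile 5: at (1,1), goal (1,0), distance |1-1|+|1-0| = 1
Tile 9: at (1,2), goal (2,0), distance |1-2|+|2-0| = 3
Tile 10: at (1,3), goal (2,1), distance |1-2|+|3-1| = 3
Tile 4: at (2,0), goal (0,3), distance |2-0|+|0-3| = 5
Tile 2: at (2,1), goal (0,1), distance |2-0|+|1-1| = 2
Tile 8: at (2,2), goal (1,3), distance |2-1|+|2-3| = 2
Tile 11: at (2,3), goal (2,2), distance |2-2|+|3-2| = 1
Tile 1: at (3,0), goal (0,0), distance |3-0|+|0-0| = 3
Tile 15: at (3,1), goal (3,2), distance |3-3|+|1-2| = 1
Tile 7: at (3,2), goal (1,2), distance |3-1|+|2-2| = 2
Sum: 3 + 3 + 0 + 2 + 1 + 1 + 3 + 3 + 5 + 2 + 2 + 1 + 3 + 1 + 2 = 32

Answer: 32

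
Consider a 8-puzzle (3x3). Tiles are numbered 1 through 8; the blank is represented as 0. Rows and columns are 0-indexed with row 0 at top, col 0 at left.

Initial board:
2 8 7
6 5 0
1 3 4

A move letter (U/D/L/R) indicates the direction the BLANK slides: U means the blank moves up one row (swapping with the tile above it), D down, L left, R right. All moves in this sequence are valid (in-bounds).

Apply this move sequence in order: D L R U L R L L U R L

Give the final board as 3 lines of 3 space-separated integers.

After move 1 (D):
2 8 7
6 5 4
1 3 0

After move 2 (L):
2 8 7
6 5 4
1 0 3

After move 3 (R):
2 8 7
6 5 4
1 3 0

After move 4 (U):
2 8 7
6 5 0
1 3 4

After move 5 (L):
2 8 7
6 0 5
1 3 4

After move 6 (R):
2 8 7
6 5 0
1 3 4

After move 7 (L):
2 8 7
6 0 5
1 3 4

After move 8 (L):
2 8 7
0 6 5
1 3 4

After move 9 (U):
0 8 7
2 6 5
1 3 4

After move 10 (R):
8 0 7
2 6 5
1 3 4

After move 11 (L):
0 8 7
2 6 5
1 3 4

Answer: 0 8 7
2 6 5
1 3 4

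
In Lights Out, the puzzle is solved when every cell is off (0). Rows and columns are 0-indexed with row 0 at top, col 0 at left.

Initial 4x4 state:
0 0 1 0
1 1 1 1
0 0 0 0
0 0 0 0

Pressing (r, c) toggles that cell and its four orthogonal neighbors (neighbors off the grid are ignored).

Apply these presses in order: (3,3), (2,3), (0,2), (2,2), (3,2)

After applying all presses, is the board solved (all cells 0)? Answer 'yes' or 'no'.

Answer: no

Derivation:
After press 1 at (3,3):
0 0 1 0
1 1 1 1
0 0 0 1
0 0 1 1

After press 2 at (2,3):
0 0 1 0
1 1 1 0
0 0 1 0
0 0 1 0

After press 3 at (0,2):
0 1 0 1
1 1 0 0
0 0 1 0
0 0 1 0

After press 4 at (2,2):
0 1 0 1
1 1 1 0
0 1 0 1
0 0 0 0

After press 5 at (3,2):
0 1 0 1
1 1 1 0
0 1 1 1
0 1 1 1

Lights still on: 11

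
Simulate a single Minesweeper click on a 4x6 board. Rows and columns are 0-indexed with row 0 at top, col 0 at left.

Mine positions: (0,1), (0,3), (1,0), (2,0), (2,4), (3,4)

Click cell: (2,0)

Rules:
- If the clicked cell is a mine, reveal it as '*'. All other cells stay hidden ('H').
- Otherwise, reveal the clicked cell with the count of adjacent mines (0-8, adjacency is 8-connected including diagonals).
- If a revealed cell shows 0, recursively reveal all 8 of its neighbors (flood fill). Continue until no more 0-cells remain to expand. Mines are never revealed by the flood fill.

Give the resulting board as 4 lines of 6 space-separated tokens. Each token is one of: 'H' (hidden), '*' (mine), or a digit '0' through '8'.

H H H H H H
H H H H H H
* H H H H H
H H H H H H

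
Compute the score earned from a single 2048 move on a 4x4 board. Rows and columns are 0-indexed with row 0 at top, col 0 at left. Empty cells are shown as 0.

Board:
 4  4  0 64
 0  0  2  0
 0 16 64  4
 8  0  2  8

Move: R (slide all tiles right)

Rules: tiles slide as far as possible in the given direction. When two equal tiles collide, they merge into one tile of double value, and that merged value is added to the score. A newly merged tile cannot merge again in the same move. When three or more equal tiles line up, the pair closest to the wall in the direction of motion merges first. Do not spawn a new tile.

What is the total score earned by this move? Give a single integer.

Answer: 8

Derivation:
Slide right:
row 0: [4, 4, 0, 64] -> [0, 0, 8, 64]  score +8 (running 8)
row 1: [0, 0, 2, 0] -> [0, 0, 0, 2]  score +0 (running 8)
row 2: [0, 16, 64, 4] -> [0, 16, 64, 4]  score +0 (running 8)
row 3: [8, 0, 2, 8] -> [0, 8, 2, 8]  score +0 (running 8)
Board after move:
 0  0  8 64
 0  0  0  2
 0 16 64  4
 0  8  2  8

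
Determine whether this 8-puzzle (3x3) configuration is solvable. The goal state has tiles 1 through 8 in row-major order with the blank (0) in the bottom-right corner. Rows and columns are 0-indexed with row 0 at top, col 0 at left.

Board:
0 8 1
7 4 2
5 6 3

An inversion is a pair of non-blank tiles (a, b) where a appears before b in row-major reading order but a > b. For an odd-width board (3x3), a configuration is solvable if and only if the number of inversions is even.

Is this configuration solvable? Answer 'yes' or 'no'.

Answer: yes

Derivation:
Inversions (pairs i<j in row-major order where tile[i] > tile[j] > 0): 16
16 is even, so the puzzle is solvable.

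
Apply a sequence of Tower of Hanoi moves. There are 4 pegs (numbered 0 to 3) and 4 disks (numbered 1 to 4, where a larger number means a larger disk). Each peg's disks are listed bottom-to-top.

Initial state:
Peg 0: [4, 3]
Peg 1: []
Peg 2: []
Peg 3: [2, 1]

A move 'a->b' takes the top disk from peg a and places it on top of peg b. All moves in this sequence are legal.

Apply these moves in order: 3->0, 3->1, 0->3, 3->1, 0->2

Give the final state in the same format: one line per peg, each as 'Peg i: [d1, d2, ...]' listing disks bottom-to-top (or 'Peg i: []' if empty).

Answer: Peg 0: [4]
Peg 1: [2, 1]
Peg 2: [3]
Peg 3: []

Derivation:
After move 1 (3->0):
Peg 0: [4, 3, 1]
Peg 1: []
Peg 2: []
Peg 3: [2]

After move 2 (3->1):
Peg 0: [4, 3, 1]
Peg 1: [2]
Peg 2: []
Peg 3: []

After move 3 (0->3):
Peg 0: [4, 3]
Peg 1: [2]
Peg 2: []
Peg 3: [1]

After move 4 (3->1):
Peg 0: [4, 3]
Peg 1: [2, 1]
Peg 2: []
Peg 3: []

After move 5 (0->2):
Peg 0: [4]
Peg 1: [2, 1]
Peg 2: [3]
Peg 3: []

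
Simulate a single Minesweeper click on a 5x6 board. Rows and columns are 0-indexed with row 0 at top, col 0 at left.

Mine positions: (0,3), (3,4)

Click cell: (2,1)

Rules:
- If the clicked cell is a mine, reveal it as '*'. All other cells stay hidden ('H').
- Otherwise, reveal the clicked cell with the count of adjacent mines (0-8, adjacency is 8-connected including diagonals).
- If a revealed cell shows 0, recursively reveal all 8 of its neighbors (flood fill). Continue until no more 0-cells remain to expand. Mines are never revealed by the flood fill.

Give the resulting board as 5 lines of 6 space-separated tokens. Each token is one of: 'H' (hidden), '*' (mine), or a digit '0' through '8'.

0 0 1 H H H
0 0 1 1 H H
0 0 0 1 H H
0 0 0 1 H H
0 0 0 1 H H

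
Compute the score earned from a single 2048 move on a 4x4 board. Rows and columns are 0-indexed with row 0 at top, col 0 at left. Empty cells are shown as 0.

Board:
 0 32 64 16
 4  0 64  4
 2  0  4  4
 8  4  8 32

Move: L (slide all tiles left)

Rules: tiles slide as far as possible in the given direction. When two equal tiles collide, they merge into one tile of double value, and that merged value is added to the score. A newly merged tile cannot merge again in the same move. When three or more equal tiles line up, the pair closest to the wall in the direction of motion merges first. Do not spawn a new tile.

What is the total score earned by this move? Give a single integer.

Answer: 8

Derivation:
Slide left:
row 0: [0, 32, 64, 16] -> [32, 64, 16, 0]  score +0 (running 0)
row 1: [4, 0, 64, 4] -> [4, 64, 4, 0]  score +0 (running 0)
row 2: [2, 0, 4, 4] -> [2, 8, 0, 0]  score +8 (running 8)
row 3: [8, 4, 8, 32] -> [8, 4, 8, 32]  score +0 (running 8)
Board after move:
32 64 16  0
 4 64  4  0
 2  8  0  0
 8  4  8 32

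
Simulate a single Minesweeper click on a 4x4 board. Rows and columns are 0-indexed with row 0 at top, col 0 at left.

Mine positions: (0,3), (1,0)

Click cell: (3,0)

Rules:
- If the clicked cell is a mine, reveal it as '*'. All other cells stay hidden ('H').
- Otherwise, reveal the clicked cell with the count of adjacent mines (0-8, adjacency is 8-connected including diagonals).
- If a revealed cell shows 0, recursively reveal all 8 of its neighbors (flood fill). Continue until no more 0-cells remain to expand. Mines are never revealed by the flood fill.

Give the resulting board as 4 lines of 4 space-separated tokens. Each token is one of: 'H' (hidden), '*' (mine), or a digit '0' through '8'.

H H H H
H 1 1 1
1 1 0 0
0 0 0 0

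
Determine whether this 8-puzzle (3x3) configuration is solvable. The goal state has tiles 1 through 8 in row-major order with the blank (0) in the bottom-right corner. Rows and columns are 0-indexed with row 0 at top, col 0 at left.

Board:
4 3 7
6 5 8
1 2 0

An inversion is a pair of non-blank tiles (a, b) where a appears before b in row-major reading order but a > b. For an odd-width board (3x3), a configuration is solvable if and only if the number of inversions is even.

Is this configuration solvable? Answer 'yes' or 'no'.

Answer: yes

Derivation:
Inversions (pairs i<j in row-major order where tile[i] > tile[j] > 0): 16
16 is even, so the puzzle is solvable.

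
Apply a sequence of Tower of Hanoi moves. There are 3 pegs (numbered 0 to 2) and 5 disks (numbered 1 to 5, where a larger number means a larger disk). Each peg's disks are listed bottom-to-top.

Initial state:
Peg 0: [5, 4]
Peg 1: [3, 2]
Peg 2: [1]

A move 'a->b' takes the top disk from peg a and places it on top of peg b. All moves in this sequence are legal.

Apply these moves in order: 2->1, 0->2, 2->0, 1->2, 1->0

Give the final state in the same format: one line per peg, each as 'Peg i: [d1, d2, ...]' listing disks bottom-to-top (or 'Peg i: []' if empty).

After move 1 (2->1):
Peg 0: [5, 4]
Peg 1: [3, 2, 1]
Peg 2: []

After move 2 (0->2):
Peg 0: [5]
Peg 1: [3, 2, 1]
Peg 2: [4]

After move 3 (2->0):
Peg 0: [5, 4]
Peg 1: [3, 2, 1]
Peg 2: []

After move 4 (1->2):
Peg 0: [5, 4]
Peg 1: [3, 2]
Peg 2: [1]

After move 5 (1->0):
Peg 0: [5, 4, 2]
Peg 1: [3]
Peg 2: [1]

Answer: Peg 0: [5, 4, 2]
Peg 1: [3]
Peg 2: [1]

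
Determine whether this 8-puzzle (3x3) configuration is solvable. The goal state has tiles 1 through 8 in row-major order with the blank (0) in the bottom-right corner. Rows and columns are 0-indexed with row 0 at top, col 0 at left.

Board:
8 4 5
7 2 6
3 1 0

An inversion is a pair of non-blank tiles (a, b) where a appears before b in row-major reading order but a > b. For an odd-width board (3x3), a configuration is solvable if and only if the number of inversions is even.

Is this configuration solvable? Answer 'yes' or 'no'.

Inversions (pairs i<j in row-major order where tile[i] > tile[j] > 0): 21
21 is odd, so the puzzle is not solvable.

Answer: no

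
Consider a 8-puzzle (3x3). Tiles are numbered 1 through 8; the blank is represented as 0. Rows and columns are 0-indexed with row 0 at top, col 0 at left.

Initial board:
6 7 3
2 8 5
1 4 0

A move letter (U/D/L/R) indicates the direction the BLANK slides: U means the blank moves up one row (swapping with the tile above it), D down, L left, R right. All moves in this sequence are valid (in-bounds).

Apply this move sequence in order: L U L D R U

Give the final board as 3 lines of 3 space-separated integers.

Answer: 6 7 3
1 0 5
8 2 4

Derivation:
After move 1 (L):
6 7 3
2 8 5
1 0 4

After move 2 (U):
6 7 3
2 0 5
1 8 4

After move 3 (L):
6 7 3
0 2 5
1 8 4

After move 4 (D):
6 7 3
1 2 5
0 8 4

After move 5 (R):
6 7 3
1 2 5
8 0 4

After move 6 (U):
6 7 3
1 0 5
8 2 4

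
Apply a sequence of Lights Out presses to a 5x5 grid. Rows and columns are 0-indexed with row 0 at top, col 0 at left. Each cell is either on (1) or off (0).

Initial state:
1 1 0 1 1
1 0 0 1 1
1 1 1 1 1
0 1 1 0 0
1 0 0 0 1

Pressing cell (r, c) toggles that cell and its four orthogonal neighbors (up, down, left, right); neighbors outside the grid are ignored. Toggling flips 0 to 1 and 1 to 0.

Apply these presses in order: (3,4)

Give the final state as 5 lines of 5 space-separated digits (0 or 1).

Answer: 1 1 0 1 1
1 0 0 1 1
1 1 1 1 0
0 1 1 1 1
1 0 0 0 0

Derivation:
After press 1 at (3,4):
1 1 0 1 1
1 0 0 1 1
1 1 1 1 0
0 1 1 1 1
1 0 0 0 0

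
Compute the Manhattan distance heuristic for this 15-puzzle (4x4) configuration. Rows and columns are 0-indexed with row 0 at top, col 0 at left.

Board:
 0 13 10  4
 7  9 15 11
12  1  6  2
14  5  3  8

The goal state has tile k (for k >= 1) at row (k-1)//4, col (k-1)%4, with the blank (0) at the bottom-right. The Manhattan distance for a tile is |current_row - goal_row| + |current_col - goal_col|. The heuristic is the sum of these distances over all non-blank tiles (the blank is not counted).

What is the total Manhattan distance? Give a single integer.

Tile 13: (0,1)->(3,0) = 4
Tile 10: (0,2)->(2,1) = 3
Tile 4: (0,3)->(0,3) = 0
Tile 7: (1,0)->(1,2) = 2
Tile 9: (1,1)->(2,0) = 2
Tile 15: (1,2)->(3,2) = 2
Tile 11: (1,3)->(2,2) = 2
Tile 12: (2,0)->(2,3) = 3
Tile 1: (2,1)->(0,0) = 3
Tile 6: (2,2)->(1,1) = 2
Tile 2: (2,3)->(0,1) = 4
Tile 14: (3,0)->(3,1) = 1
Tile 5: (3,1)->(1,0) = 3
Tile 3: (3,2)->(0,2) = 3
Tile 8: (3,3)->(1,3) = 2
Sum: 4 + 3 + 0 + 2 + 2 + 2 + 2 + 3 + 3 + 2 + 4 + 1 + 3 + 3 + 2 = 36

Answer: 36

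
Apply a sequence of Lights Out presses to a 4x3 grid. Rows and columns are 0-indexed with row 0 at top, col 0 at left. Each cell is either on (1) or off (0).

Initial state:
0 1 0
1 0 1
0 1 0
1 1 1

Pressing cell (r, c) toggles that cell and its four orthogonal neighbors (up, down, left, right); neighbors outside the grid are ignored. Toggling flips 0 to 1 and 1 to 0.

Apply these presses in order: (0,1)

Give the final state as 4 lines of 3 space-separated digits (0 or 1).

Answer: 1 0 1
1 1 1
0 1 0
1 1 1

Derivation:
After press 1 at (0,1):
1 0 1
1 1 1
0 1 0
1 1 1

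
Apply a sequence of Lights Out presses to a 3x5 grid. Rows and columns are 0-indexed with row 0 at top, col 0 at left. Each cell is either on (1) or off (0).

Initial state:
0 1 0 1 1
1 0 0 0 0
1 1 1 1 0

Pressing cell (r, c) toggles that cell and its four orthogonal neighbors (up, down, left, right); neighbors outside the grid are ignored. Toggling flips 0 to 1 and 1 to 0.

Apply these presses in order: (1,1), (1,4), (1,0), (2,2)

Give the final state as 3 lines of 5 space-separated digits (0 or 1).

Answer: 1 0 0 1 0
1 0 0 1 1
0 1 0 0 1

Derivation:
After press 1 at (1,1):
0 0 0 1 1
0 1 1 0 0
1 0 1 1 0

After press 2 at (1,4):
0 0 0 1 0
0 1 1 1 1
1 0 1 1 1

After press 3 at (1,0):
1 0 0 1 0
1 0 1 1 1
0 0 1 1 1

After press 4 at (2,2):
1 0 0 1 0
1 0 0 1 1
0 1 0 0 1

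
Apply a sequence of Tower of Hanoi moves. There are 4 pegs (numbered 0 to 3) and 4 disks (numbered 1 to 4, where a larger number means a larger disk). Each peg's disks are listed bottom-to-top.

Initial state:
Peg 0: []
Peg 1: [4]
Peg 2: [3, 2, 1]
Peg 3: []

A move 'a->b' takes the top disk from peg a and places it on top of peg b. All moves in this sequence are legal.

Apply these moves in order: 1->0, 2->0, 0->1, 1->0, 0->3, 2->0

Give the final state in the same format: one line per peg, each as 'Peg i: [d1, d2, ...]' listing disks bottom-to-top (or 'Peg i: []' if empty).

Answer: Peg 0: [4, 2]
Peg 1: []
Peg 2: [3]
Peg 3: [1]

Derivation:
After move 1 (1->0):
Peg 0: [4]
Peg 1: []
Peg 2: [3, 2, 1]
Peg 3: []

After move 2 (2->0):
Peg 0: [4, 1]
Peg 1: []
Peg 2: [3, 2]
Peg 3: []

After move 3 (0->1):
Peg 0: [4]
Peg 1: [1]
Peg 2: [3, 2]
Peg 3: []

After move 4 (1->0):
Peg 0: [4, 1]
Peg 1: []
Peg 2: [3, 2]
Peg 3: []

After move 5 (0->3):
Peg 0: [4]
Peg 1: []
Peg 2: [3, 2]
Peg 3: [1]

After move 6 (2->0):
Peg 0: [4, 2]
Peg 1: []
Peg 2: [3]
Peg 3: [1]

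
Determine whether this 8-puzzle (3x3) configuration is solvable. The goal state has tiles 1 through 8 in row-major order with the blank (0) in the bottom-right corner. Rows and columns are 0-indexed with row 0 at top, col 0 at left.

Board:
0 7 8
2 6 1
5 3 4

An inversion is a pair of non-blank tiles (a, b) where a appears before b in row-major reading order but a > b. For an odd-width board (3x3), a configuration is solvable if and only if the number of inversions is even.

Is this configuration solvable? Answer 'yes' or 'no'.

Answer: no

Derivation:
Inversions (pairs i<j in row-major order where tile[i] > tile[j] > 0): 19
19 is odd, so the puzzle is not solvable.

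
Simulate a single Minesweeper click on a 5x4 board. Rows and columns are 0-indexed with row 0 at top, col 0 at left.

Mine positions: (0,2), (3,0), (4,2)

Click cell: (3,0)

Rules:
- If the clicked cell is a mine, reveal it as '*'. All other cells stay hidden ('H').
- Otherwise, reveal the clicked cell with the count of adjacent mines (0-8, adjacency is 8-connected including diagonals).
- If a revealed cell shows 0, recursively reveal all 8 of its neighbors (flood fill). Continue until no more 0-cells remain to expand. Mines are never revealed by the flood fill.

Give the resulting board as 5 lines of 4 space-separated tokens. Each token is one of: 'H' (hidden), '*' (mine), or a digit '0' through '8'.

H H H H
H H H H
H H H H
* H H H
H H H H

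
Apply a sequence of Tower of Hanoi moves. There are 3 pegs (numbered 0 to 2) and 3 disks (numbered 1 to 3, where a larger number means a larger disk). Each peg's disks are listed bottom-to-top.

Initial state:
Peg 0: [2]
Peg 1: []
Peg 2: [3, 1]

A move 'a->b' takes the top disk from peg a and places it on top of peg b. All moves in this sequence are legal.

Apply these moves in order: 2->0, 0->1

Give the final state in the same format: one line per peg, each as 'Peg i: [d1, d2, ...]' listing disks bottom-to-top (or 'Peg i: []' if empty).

Answer: Peg 0: [2]
Peg 1: [1]
Peg 2: [3]

Derivation:
After move 1 (2->0):
Peg 0: [2, 1]
Peg 1: []
Peg 2: [3]

After move 2 (0->1):
Peg 0: [2]
Peg 1: [1]
Peg 2: [3]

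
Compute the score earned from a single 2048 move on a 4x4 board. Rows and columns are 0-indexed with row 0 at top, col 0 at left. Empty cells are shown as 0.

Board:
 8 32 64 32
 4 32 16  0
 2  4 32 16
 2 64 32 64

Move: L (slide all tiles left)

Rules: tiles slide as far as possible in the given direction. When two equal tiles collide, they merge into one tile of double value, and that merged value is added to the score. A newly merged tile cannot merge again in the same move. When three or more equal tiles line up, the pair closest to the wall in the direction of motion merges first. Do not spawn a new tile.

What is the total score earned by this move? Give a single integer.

Answer: 0

Derivation:
Slide left:
row 0: [8, 32, 64, 32] -> [8, 32, 64, 32]  score +0 (running 0)
row 1: [4, 32, 16, 0] -> [4, 32, 16, 0]  score +0 (running 0)
row 2: [2, 4, 32, 16] -> [2, 4, 32, 16]  score +0 (running 0)
row 3: [2, 64, 32, 64] -> [2, 64, 32, 64]  score +0 (running 0)
Board after move:
 8 32 64 32
 4 32 16  0
 2  4 32 16
 2 64 32 64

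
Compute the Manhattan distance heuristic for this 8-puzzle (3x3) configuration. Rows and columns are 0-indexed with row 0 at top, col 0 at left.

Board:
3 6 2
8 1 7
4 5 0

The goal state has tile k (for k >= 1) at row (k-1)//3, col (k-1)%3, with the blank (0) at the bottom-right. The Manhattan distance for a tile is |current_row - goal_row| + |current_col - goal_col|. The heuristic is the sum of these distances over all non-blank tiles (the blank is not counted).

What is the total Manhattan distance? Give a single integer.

Answer: 14

Derivation:
Tile 3: (0,0)->(0,2) = 2
Tile 6: (0,1)->(1,2) = 2
Tile 2: (0,2)->(0,1) = 1
Tile 8: (1,0)->(2,1) = 2
Tile 1: (1,1)->(0,0) = 2
Tile 7: (1,2)->(2,0) = 3
Tile 4: (2,0)->(1,0) = 1
Tile 5: (2,1)->(1,1) = 1
Sum: 2 + 2 + 1 + 2 + 2 + 3 + 1 + 1 = 14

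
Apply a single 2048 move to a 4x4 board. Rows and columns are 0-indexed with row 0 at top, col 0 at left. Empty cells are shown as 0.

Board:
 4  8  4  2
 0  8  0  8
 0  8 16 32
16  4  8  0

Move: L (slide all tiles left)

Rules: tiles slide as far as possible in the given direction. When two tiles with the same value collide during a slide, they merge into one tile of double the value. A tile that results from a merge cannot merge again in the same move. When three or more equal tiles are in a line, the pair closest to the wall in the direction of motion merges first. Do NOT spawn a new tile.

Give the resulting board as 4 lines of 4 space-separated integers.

Answer:  4  8  4  2
16  0  0  0
 8 16 32  0
16  4  8  0

Derivation:
Slide left:
row 0: [4, 8, 4, 2] -> [4, 8, 4, 2]
row 1: [0, 8, 0, 8] -> [16, 0, 0, 0]
row 2: [0, 8, 16, 32] -> [8, 16, 32, 0]
row 3: [16, 4, 8, 0] -> [16, 4, 8, 0]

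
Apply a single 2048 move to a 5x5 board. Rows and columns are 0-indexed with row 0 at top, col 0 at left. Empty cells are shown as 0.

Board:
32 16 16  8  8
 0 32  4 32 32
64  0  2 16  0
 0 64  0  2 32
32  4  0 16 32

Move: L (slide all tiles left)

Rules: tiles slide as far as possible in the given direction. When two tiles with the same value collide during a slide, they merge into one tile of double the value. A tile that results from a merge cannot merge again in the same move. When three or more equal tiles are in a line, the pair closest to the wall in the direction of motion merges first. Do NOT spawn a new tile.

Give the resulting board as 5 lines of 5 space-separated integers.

Answer: 32 32 16  0  0
32  4 64  0  0
64  2 16  0  0
64  2 32  0  0
32  4 16 32  0

Derivation:
Slide left:
row 0: [32, 16, 16, 8, 8] -> [32, 32, 16, 0, 0]
row 1: [0, 32, 4, 32, 32] -> [32, 4, 64, 0, 0]
row 2: [64, 0, 2, 16, 0] -> [64, 2, 16, 0, 0]
row 3: [0, 64, 0, 2, 32] -> [64, 2, 32, 0, 0]
row 4: [32, 4, 0, 16, 32] -> [32, 4, 16, 32, 0]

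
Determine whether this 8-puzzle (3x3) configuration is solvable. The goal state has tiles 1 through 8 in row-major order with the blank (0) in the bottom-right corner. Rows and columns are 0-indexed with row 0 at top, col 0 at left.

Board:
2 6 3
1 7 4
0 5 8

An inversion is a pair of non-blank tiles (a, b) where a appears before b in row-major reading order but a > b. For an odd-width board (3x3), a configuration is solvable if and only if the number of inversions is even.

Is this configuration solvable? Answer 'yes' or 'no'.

Answer: yes

Derivation:
Inversions (pairs i<j in row-major order where tile[i] > tile[j] > 0): 8
8 is even, so the puzzle is solvable.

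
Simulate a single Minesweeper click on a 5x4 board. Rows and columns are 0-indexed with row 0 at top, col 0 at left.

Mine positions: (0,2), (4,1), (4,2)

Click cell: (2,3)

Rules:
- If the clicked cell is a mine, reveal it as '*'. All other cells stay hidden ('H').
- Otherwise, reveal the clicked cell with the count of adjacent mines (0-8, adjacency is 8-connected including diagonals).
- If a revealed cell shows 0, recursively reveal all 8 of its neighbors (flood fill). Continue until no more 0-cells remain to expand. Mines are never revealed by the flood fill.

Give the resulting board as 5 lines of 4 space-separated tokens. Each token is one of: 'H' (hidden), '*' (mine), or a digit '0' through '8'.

0 1 H H
0 1 1 1
0 0 0 0
1 2 2 1
H H H H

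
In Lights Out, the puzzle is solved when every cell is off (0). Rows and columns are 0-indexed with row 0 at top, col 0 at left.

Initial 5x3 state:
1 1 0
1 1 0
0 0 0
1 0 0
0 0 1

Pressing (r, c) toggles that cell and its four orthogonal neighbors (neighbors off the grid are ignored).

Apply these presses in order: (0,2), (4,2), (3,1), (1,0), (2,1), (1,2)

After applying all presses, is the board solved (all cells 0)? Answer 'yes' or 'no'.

After press 1 at (0,2):
1 0 1
1 1 1
0 0 0
1 0 0
0 0 1

After press 2 at (4,2):
1 0 1
1 1 1
0 0 0
1 0 1
0 1 0

After press 3 at (3,1):
1 0 1
1 1 1
0 1 0
0 1 0
0 0 0

After press 4 at (1,0):
0 0 1
0 0 1
1 1 0
0 1 0
0 0 0

After press 5 at (2,1):
0 0 1
0 1 1
0 0 1
0 0 0
0 0 0

After press 6 at (1,2):
0 0 0
0 0 0
0 0 0
0 0 0
0 0 0

Lights still on: 0

Answer: yes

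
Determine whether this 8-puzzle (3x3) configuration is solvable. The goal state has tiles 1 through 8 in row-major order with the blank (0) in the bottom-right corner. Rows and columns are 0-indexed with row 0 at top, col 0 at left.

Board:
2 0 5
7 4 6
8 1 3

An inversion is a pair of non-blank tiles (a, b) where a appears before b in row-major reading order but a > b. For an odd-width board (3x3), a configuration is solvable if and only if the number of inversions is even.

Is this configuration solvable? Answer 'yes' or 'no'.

Answer: yes

Derivation:
Inversions (pairs i<j in row-major order where tile[i] > tile[j] > 0): 14
14 is even, so the puzzle is solvable.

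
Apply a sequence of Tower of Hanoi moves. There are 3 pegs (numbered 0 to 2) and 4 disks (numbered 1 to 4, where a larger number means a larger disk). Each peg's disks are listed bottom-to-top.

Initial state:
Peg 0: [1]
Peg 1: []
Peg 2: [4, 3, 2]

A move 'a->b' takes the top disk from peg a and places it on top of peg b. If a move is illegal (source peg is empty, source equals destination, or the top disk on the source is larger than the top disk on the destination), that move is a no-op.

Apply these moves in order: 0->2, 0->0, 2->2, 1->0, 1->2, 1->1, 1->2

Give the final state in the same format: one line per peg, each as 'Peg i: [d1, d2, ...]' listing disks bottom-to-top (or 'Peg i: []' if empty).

Answer: Peg 0: []
Peg 1: []
Peg 2: [4, 3, 2, 1]

Derivation:
After move 1 (0->2):
Peg 0: []
Peg 1: []
Peg 2: [4, 3, 2, 1]

After move 2 (0->0):
Peg 0: []
Peg 1: []
Peg 2: [4, 3, 2, 1]

After move 3 (2->2):
Peg 0: []
Peg 1: []
Peg 2: [4, 3, 2, 1]

After move 4 (1->0):
Peg 0: []
Peg 1: []
Peg 2: [4, 3, 2, 1]

After move 5 (1->2):
Peg 0: []
Peg 1: []
Peg 2: [4, 3, 2, 1]

After move 6 (1->1):
Peg 0: []
Peg 1: []
Peg 2: [4, 3, 2, 1]

After move 7 (1->2):
Peg 0: []
Peg 1: []
Peg 2: [4, 3, 2, 1]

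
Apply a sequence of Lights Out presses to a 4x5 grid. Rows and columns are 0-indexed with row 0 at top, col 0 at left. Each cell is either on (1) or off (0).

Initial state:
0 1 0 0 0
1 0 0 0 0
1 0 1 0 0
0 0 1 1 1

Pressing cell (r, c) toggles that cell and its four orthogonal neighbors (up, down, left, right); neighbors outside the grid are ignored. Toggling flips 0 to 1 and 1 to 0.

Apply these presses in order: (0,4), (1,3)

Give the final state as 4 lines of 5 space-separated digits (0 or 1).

Answer: 0 1 0 0 1
1 0 1 1 0
1 0 1 1 0
0 0 1 1 1

Derivation:
After press 1 at (0,4):
0 1 0 1 1
1 0 0 0 1
1 0 1 0 0
0 0 1 1 1

After press 2 at (1,3):
0 1 0 0 1
1 0 1 1 0
1 0 1 1 0
0 0 1 1 1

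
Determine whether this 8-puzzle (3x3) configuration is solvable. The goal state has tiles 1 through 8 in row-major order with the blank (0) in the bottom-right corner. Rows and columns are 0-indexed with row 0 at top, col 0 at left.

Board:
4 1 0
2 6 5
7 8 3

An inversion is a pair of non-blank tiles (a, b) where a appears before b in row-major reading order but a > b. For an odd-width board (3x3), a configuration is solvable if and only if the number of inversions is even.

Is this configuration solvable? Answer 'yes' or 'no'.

Answer: yes

Derivation:
Inversions (pairs i<j in row-major order where tile[i] > tile[j] > 0): 8
8 is even, so the puzzle is solvable.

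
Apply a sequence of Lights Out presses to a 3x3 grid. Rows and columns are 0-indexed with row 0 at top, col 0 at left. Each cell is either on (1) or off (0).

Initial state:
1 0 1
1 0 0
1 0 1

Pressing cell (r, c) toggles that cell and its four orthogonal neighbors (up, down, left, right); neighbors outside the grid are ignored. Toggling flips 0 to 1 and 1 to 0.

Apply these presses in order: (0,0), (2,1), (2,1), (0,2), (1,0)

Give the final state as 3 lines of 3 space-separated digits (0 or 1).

After press 1 at (0,0):
0 1 1
0 0 0
1 0 1

After press 2 at (2,1):
0 1 1
0 1 0
0 1 0

After press 3 at (2,1):
0 1 1
0 0 0
1 0 1

After press 4 at (0,2):
0 0 0
0 0 1
1 0 1

After press 5 at (1,0):
1 0 0
1 1 1
0 0 1

Answer: 1 0 0
1 1 1
0 0 1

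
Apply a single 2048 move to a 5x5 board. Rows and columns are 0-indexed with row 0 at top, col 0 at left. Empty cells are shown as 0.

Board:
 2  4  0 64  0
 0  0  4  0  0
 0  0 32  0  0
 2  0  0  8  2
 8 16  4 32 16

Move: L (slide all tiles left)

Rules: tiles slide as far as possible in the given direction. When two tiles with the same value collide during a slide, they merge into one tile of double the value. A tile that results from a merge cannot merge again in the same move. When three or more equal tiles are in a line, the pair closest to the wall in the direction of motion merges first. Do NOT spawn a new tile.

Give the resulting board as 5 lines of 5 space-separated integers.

Answer:  2  4 64  0  0
 4  0  0  0  0
32  0  0  0  0
 2  8  2  0  0
 8 16  4 32 16

Derivation:
Slide left:
row 0: [2, 4, 0, 64, 0] -> [2, 4, 64, 0, 0]
row 1: [0, 0, 4, 0, 0] -> [4, 0, 0, 0, 0]
row 2: [0, 0, 32, 0, 0] -> [32, 0, 0, 0, 0]
row 3: [2, 0, 0, 8, 2] -> [2, 8, 2, 0, 0]
row 4: [8, 16, 4, 32, 16] -> [8, 16, 4, 32, 16]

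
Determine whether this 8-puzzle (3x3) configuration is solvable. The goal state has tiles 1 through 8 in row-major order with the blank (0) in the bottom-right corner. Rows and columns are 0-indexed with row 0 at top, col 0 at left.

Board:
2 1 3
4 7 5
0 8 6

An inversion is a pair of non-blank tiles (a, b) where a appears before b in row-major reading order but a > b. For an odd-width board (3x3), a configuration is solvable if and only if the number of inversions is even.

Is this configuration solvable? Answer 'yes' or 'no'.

Inversions (pairs i<j in row-major order where tile[i] > tile[j] > 0): 4
4 is even, so the puzzle is solvable.

Answer: yes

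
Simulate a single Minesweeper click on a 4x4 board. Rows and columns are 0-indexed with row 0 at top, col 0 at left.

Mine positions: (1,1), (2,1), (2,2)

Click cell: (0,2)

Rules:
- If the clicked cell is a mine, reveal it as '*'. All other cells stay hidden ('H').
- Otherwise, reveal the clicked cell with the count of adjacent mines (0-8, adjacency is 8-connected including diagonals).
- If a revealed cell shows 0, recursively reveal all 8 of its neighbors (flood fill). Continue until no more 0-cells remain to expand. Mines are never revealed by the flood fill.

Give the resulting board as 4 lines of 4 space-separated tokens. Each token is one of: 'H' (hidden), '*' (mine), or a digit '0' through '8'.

H H 1 H
H H H H
H H H H
H H H H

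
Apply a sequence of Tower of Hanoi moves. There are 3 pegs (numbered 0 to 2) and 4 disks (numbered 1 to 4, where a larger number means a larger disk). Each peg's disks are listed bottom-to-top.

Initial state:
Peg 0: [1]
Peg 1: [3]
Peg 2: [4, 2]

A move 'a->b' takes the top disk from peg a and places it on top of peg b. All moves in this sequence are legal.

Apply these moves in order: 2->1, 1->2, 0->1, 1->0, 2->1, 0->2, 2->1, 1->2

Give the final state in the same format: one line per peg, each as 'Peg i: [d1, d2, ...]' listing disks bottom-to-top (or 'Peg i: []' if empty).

After move 1 (2->1):
Peg 0: [1]
Peg 1: [3, 2]
Peg 2: [4]

After move 2 (1->2):
Peg 0: [1]
Peg 1: [3]
Peg 2: [4, 2]

After move 3 (0->1):
Peg 0: []
Peg 1: [3, 1]
Peg 2: [4, 2]

After move 4 (1->0):
Peg 0: [1]
Peg 1: [3]
Peg 2: [4, 2]

After move 5 (2->1):
Peg 0: [1]
Peg 1: [3, 2]
Peg 2: [4]

After move 6 (0->2):
Peg 0: []
Peg 1: [3, 2]
Peg 2: [4, 1]

After move 7 (2->1):
Peg 0: []
Peg 1: [3, 2, 1]
Peg 2: [4]

After move 8 (1->2):
Peg 0: []
Peg 1: [3, 2]
Peg 2: [4, 1]

Answer: Peg 0: []
Peg 1: [3, 2]
Peg 2: [4, 1]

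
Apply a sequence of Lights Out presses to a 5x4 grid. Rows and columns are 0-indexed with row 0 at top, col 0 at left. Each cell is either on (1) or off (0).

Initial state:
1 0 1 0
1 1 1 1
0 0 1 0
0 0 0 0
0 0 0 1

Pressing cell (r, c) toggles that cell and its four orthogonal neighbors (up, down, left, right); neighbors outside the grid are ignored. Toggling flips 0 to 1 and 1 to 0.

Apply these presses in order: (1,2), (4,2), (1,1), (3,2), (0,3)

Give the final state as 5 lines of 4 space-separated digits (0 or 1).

Answer: 1 1 1 1
0 1 1 1
0 1 1 0
0 1 0 1
0 1 0 0

Derivation:
After press 1 at (1,2):
1 0 0 0
1 0 0 0
0 0 0 0
0 0 0 0
0 0 0 1

After press 2 at (4,2):
1 0 0 0
1 0 0 0
0 0 0 0
0 0 1 0
0 1 1 0

After press 3 at (1,1):
1 1 0 0
0 1 1 0
0 1 0 0
0 0 1 0
0 1 1 0

After press 4 at (3,2):
1 1 0 0
0 1 1 0
0 1 1 0
0 1 0 1
0 1 0 0

After press 5 at (0,3):
1 1 1 1
0 1 1 1
0 1 1 0
0 1 0 1
0 1 0 0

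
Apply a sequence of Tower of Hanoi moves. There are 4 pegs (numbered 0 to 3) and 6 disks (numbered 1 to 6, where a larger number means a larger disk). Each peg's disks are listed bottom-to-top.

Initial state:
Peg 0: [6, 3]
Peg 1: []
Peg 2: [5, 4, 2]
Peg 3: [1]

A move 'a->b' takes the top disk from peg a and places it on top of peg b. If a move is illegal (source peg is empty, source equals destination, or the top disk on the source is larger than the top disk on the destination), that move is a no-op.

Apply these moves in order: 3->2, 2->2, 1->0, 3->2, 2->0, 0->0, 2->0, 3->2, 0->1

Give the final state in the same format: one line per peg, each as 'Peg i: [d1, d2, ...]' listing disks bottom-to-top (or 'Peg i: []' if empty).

After move 1 (3->2):
Peg 0: [6, 3]
Peg 1: []
Peg 2: [5, 4, 2, 1]
Peg 3: []

After move 2 (2->2):
Peg 0: [6, 3]
Peg 1: []
Peg 2: [5, 4, 2, 1]
Peg 3: []

After move 3 (1->0):
Peg 0: [6, 3]
Peg 1: []
Peg 2: [5, 4, 2, 1]
Peg 3: []

After move 4 (3->2):
Peg 0: [6, 3]
Peg 1: []
Peg 2: [5, 4, 2, 1]
Peg 3: []

After move 5 (2->0):
Peg 0: [6, 3, 1]
Peg 1: []
Peg 2: [5, 4, 2]
Peg 3: []

After move 6 (0->0):
Peg 0: [6, 3, 1]
Peg 1: []
Peg 2: [5, 4, 2]
Peg 3: []

After move 7 (2->0):
Peg 0: [6, 3, 1]
Peg 1: []
Peg 2: [5, 4, 2]
Peg 3: []

After move 8 (3->2):
Peg 0: [6, 3, 1]
Peg 1: []
Peg 2: [5, 4, 2]
Peg 3: []

After move 9 (0->1):
Peg 0: [6, 3]
Peg 1: [1]
Peg 2: [5, 4, 2]
Peg 3: []

Answer: Peg 0: [6, 3]
Peg 1: [1]
Peg 2: [5, 4, 2]
Peg 3: []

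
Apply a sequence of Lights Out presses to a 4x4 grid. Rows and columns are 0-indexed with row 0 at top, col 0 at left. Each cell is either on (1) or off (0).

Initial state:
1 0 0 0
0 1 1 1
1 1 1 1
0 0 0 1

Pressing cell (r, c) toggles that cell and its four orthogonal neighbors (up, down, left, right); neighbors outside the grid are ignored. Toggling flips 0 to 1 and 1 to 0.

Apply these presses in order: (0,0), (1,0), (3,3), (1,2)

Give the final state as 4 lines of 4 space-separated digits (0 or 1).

Answer: 1 1 1 0
0 1 0 0
0 1 0 0
0 0 1 0

Derivation:
After press 1 at (0,0):
0 1 0 0
1 1 1 1
1 1 1 1
0 0 0 1

After press 2 at (1,0):
1 1 0 0
0 0 1 1
0 1 1 1
0 0 0 1

After press 3 at (3,3):
1 1 0 0
0 0 1 1
0 1 1 0
0 0 1 0

After press 4 at (1,2):
1 1 1 0
0 1 0 0
0 1 0 0
0 0 1 0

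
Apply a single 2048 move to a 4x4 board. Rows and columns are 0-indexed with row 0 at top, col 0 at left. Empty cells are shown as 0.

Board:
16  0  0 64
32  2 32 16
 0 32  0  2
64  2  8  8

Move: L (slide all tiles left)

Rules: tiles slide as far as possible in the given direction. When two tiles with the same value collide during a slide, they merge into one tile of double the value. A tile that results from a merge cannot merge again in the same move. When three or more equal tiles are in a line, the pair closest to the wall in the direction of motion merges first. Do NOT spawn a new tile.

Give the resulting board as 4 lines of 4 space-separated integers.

Answer: 16 64  0  0
32  2 32 16
32  2  0  0
64  2 16  0

Derivation:
Slide left:
row 0: [16, 0, 0, 64] -> [16, 64, 0, 0]
row 1: [32, 2, 32, 16] -> [32, 2, 32, 16]
row 2: [0, 32, 0, 2] -> [32, 2, 0, 0]
row 3: [64, 2, 8, 8] -> [64, 2, 16, 0]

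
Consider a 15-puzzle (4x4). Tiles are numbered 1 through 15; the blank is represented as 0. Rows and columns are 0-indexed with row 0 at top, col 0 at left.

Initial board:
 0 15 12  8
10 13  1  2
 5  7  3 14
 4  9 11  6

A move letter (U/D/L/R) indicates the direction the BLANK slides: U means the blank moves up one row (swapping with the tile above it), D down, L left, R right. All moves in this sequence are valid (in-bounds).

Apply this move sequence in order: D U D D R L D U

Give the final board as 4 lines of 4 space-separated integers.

After move 1 (D):
10 15 12  8
 0 13  1  2
 5  7  3 14
 4  9 11  6

After move 2 (U):
 0 15 12  8
10 13  1  2
 5  7  3 14
 4  9 11  6

After move 3 (D):
10 15 12  8
 0 13  1  2
 5  7  3 14
 4  9 11  6

After move 4 (D):
10 15 12  8
 5 13  1  2
 0  7  3 14
 4  9 11  6

After move 5 (R):
10 15 12  8
 5 13  1  2
 7  0  3 14
 4  9 11  6

After move 6 (L):
10 15 12  8
 5 13  1  2
 0  7  3 14
 4  9 11  6

After move 7 (D):
10 15 12  8
 5 13  1  2
 4  7  3 14
 0  9 11  6

After move 8 (U):
10 15 12  8
 5 13  1  2
 0  7  3 14
 4  9 11  6

Answer: 10 15 12  8
 5 13  1  2
 0  7  3 14
 4  9 11  6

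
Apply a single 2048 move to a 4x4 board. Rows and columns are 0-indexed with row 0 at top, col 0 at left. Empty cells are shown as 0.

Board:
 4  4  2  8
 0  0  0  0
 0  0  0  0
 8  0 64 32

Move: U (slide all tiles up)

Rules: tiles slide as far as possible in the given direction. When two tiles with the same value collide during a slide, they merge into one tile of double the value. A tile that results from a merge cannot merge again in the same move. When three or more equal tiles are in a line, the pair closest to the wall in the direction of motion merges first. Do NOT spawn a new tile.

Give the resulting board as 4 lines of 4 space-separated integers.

Slide up:
col 0: [4, 0, 0, 8] -> [4, 8, 0, 0]
col 1: [4, 0, 0, 0] -> [4, 0, 0, 0]
col 2: [2, 0, 0, 64] -> [2, 64, 0, 0]
col 3: [8, 0, 0, 32] -> [8, 32, 0, 0]

Answer:  4  4  2  8
 8  0 64 32
 0  0  0  0
 0  0  0  0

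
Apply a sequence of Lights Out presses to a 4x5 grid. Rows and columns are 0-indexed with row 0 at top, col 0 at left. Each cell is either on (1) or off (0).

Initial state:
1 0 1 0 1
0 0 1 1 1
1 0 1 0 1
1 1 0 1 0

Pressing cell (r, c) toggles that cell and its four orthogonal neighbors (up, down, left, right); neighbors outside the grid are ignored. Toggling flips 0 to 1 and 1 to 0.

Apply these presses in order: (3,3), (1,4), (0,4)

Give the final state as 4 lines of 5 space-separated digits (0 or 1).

After press 1 at (3,3):
1 0 1 0 1
0 0 1 1 1
1 0 1 1 1
1 1 1 0 1

After press 2 at (1,4):
1 0 1 0 0
0 0 1 0 0
1 0 1 1 0
1 1 1 0 1

After press 3 at (0,4):
1 0 1 1 1
0 0 1 0 1
1 0 1 1 0
1 1 1 0 1

Answer: 1 0 1 1 1
0 0 1 0 1
1 0 1 1 0
1 1 1 0 1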